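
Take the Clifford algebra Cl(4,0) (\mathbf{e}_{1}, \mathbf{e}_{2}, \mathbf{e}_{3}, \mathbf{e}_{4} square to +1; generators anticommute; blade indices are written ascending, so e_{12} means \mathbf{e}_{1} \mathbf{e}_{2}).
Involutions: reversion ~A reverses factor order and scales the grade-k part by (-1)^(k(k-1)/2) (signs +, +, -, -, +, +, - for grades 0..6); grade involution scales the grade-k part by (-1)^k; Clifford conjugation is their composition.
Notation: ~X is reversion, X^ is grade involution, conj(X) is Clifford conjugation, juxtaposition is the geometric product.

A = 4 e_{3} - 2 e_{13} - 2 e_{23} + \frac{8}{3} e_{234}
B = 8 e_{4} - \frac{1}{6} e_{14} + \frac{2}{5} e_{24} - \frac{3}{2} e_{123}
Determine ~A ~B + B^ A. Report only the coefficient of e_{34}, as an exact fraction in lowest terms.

first term: -3 e_{1} + 3 e_{2} + \frac{16}{15} e_{3} + 6 e_{12} - 4 e_{14} - \frac{64}{3} e_{23} + \frac{487}{15} e_{34} + \frac{4}{9} e_{123} + \frac{46}{3} e_{134} + \frac{88}{5} e_{234} + \frac{17}{15} e_{1234}
second term: 3 e_{1} - 3 e_{2} + \frac{16}{15} e_{3} + 6 e_{12} - 4 e_{14} - \frac{64}{3} e_{23} + \frac{473}{15} e_{34} - \frac{4}{9} e_{123} + \frac{50}{3} e_{134} + \frac{72}{5} e_{234} + \frac{17}{15} e_{1234}
Answer: 64


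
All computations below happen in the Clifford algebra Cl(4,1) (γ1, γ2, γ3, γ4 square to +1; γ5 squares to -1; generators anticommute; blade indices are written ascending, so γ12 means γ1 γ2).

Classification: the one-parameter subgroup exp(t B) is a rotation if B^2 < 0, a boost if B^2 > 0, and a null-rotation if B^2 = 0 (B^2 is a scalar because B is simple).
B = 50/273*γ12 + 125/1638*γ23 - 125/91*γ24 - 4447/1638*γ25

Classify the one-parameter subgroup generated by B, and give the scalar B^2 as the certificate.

B^2 term by term: the squares give (50/273)^2*(γ12)^2 + (125/1638)^2*(γ23)^2 + (-125/91)^2*(γ24)^2 + (-4447/1638)^2*(γ25)^2 = 2500/74529*(-1) + 15625/2683044*(-1) + 15625/8281*(-1) + 19775809/2683044*(+1) = 49/9 (each basis 2-blade squares to minus the product of its generators' squares); cross terms between blades sharing an index anticommute and cancel. So B^2 = 49/9.
Answer: boost, certificate B^2 = 49/9. The scalar 49/9 is the complete invariant here: its sign names the subgroup type.


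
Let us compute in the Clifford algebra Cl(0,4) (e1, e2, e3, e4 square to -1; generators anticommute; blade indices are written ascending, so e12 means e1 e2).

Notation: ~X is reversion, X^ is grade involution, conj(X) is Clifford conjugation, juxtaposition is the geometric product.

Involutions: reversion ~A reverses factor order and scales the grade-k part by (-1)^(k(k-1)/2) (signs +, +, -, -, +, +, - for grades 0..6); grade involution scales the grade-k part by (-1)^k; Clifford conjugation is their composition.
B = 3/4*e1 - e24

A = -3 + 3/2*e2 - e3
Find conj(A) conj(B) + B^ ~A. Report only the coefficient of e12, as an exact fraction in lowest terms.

first term: 9/4*e1 + 3/2*e4 - 9/8*e12 + 3/4*e13 - 3*e24 - e234
second term: 9/4*e1 - 3/2*e4 - 9/8*e12 + 3/4*e13 + 3*e24 - e234
Answer: -9/4


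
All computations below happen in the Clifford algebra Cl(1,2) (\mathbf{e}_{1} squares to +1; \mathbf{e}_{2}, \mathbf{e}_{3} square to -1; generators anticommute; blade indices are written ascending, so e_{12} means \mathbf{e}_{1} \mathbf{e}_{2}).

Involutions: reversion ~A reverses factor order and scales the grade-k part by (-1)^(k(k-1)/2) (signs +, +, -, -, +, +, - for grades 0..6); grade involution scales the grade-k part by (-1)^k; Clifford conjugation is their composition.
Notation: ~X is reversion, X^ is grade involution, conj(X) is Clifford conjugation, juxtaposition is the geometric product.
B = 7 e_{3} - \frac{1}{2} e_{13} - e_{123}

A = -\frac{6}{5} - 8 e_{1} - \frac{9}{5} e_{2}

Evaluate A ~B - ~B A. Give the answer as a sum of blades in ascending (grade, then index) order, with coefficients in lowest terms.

first term: -\frac{62}{5} e_{3} - \frac{292}{5} e_{13} - \frac{103}{5} e_{23} - \frac{3}{10} e_{123}
second term: -\frac{22}{5} e_{3} + \frac{268}{5} e_{13} + \frac{23}{5} e_{23} - \frac{3}{10} e_{123}
Answer: -8 e_{3} - 112 e_{13} - \frac{126}{5} e_{23}


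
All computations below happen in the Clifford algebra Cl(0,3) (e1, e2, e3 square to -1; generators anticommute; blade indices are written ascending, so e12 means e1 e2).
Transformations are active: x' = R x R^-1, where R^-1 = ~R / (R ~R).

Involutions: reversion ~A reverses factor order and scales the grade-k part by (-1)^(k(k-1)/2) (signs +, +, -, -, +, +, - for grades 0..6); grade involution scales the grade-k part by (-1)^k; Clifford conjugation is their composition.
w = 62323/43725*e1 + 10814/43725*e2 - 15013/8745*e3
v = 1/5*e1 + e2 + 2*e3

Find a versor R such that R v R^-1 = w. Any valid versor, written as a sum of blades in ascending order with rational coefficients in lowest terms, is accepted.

A norm check does it: q(v) = q(w) = -126/25, hence R = v + w = 71068/43725*e1 + 54539/43725*e2 + 2477/8745*e3 realises the map — parallel part kept, (v - w)/2 negated, v carried to w.
Answer: 71068/43725*e1 + 54539/43725*e2 + 2477/8745*e3


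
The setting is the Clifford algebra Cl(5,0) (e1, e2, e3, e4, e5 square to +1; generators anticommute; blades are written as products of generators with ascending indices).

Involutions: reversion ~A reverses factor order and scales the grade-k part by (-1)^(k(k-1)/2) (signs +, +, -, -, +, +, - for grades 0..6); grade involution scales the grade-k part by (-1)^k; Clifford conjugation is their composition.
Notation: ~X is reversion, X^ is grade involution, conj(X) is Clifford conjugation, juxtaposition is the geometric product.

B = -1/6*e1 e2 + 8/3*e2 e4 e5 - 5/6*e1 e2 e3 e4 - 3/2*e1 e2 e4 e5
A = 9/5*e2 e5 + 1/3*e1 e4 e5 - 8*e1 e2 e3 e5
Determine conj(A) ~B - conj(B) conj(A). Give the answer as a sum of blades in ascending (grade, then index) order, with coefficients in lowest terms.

first term: 1/2*e2 + 24/5*e4 + 8/9*e1 e2 + 27/10*e1 e4 + 3/10*e1 e5 + 12*e3 e4 + 4/3*e3 e5 - 20/3*e4 e5 - 64/3*e1 e3 e4 + 5/18*e2 e3 e5 + 1/18*e2 e4 e5 - 3/2*e1 e3 e4 e5
second term: -1/2*e2 - 24/5*e4 + 8/9*e1 e2 + 27/10*e1 e4 - 3/10*e1 e5 - 12*e3 e4 + 4/3*e3 e5 + 20/3*e4 e5 + 64/3*e1 e3 e4 + 5/18*e2 e3 e5 - 1/18*e2 e4 e5 + 3/2*e1 e3 e4 e5
Answer: e2 + 48/5*e4 + 3/5*e1 e5 + 24*e3 e4 - 40/3*e4 e5 - 128/3*e1 e3 e4 + 1/9*e2 e4 e5 - 3*e1 e3 e4 e5


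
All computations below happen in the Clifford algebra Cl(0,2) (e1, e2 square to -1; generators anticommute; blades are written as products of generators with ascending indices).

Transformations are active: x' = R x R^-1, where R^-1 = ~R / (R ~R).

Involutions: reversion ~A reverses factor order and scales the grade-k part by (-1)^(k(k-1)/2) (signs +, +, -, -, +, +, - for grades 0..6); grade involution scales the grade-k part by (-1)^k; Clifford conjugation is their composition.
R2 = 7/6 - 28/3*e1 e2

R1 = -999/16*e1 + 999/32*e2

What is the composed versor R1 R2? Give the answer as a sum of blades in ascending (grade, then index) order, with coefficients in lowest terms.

Distribute over the terms of R1 (each basis-blade product reordered to ascending indices, repeated generators contracted through their squares):
(-999/16*e1) R2 = -2331/32*e1 - 2331/4*e2
(999/32*e2) R2 = -2331/8*e1 + 2331/64*e2
Summing the partial products and collecting blades:
Answer: -11655/32*e1 - 34965/64*e2


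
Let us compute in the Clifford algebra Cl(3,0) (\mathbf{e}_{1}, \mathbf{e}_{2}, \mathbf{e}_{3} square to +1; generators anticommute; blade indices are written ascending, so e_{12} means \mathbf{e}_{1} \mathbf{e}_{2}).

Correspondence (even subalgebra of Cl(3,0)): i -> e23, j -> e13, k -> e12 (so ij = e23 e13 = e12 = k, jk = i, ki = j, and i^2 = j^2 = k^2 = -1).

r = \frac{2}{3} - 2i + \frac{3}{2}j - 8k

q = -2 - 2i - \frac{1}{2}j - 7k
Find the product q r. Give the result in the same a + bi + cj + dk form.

In blades: q = -2 - 7 e_{12} - \frac{1}{2} e_{13} - 2 e_{23}, r = \frac{2}{3} - 8 e_{12} + \frac{3}{2} e_{13} - 2 e_{23}.
Distribute q over r term by term (generator squares from the signature, products reordered to ascending indices): (-2)*r = -\frac{4}{3} + 16 e_{12} - 3 e_{13} + 4 e_{23}; (-7 e_{12})*r = -56 - \frac{14}{3} e_{12} + 14 e_{13} + \frac{21}{2} e_{23}; (-\frac{1}{2} e_{13})*r = \frac{3}{4} - e_{12} - \frac{1}{3} e_{13} + 4 e_{23}; (-2 e_{23})*r = -4 - 3 e_{12} - 16 e_{13} - \frac{4}{3} e_{23}.
Sum: -\frac{727}{12} + \frac{22}{3} e_{12} - \frac{16}{3} e_{13} + \frac{103}{6} e_{23}; translating back through the correspondence:
Answer: -\frac{727}{12} + \frac{103}{6}i - \frac{16}{3}j + \frac{22}{3}k


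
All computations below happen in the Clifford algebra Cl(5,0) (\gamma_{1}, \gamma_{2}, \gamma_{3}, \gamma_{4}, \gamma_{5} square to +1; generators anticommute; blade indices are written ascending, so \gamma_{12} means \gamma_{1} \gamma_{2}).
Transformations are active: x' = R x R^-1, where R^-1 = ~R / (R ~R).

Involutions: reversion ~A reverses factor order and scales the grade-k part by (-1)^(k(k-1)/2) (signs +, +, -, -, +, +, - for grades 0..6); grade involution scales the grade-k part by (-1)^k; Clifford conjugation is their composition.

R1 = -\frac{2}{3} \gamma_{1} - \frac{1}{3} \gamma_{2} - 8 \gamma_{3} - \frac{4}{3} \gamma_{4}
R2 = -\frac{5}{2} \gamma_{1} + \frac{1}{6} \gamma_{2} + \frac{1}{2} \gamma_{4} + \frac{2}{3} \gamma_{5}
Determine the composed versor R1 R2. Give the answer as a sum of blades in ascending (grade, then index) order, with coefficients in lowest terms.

Distribute over the terms of R1 (each basis-blade product reordered to ascending indices, repeated generators contracted through their squares):
(-\frac{2}{3} \gamma_{1}) R2 = \frac{5}{3} - \frac{1}{9} \gamma_{12} - \frac{1}{3} \gamma_{14} - \frac{4}{9} \gamma_{15}
(-\frac{1}{3} \gamma_{2}) R2 = -\frac{1}{18} - \frac{5}{6} \gamma_{12} - \frac{1}{6} \gamma_{24} - \frac{2}{9} \gamma_{25}
(-8 \gamma_{3}) R2 = -20 \gamma_{13} + \frac{4}{3} \gamma_{23} - 4 \gamma_{34} - \frac{16}{3} \gamma_{35}
(-\frac{4}{3} \gamma_{4}) R2 = -\frac{2}{3} - \frac{10}{3} \gamma_{14} + \frac{2}{9} \gamma_{24} - \frac{8}{9} \gamma_{45}
Summing the partial products and collecting blades:
Answer: \frac{17}{18} - \frac{17}{18} \gamma_{12} - 20 \gamma_{13} - \frac{11}{3} \gamma_{14} - \frac{4}{9} \gamma_{15} + \frac{4}{3} \gamma_{23} + \frac{1}{18} \gamma_{24} - \frac{2}{9} \gamma_{25} - 4 \gamma_{34} - \frac{16}{3} \gamma_{35} - \frac{8}{9} \gamma_{45}


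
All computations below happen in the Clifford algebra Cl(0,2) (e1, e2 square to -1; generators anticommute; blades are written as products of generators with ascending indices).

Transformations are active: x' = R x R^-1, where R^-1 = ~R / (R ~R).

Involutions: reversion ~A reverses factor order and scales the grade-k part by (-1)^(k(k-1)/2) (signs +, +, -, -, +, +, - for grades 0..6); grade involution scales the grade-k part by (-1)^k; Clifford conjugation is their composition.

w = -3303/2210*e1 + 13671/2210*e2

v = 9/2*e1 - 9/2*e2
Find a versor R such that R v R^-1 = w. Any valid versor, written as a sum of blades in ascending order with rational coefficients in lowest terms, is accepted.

Reasoning: v^2 = w^2 = -81/2 since conjugation preserves the quadratic form; R = v + w = 3321/1105*e1 + 1863/1105*e2 is then valid when invertible, keeping its own part and reversing (v - w)/2.
Answer: 3321/1105*e1 + 1863/1105*e2


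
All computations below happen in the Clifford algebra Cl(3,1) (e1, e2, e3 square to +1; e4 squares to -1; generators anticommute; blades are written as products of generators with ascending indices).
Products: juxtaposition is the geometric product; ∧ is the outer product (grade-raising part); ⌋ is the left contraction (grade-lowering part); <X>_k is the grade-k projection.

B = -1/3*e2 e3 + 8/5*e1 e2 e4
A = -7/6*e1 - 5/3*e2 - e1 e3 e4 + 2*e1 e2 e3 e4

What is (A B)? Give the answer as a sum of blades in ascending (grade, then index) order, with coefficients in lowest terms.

step 1: 169/45*e3 + 10/3*e1 e4 + 8/5*e2 e3 - 28/15*e2 e4 + 7/18*e1 e2 e3 - 1/3*e1 e2 e4
Answer: 169/45*e3 + 10/3*e1 e4 + 8/5*e2 e3 - 28/15*e2 e4 + 7/18*e1 e2 e3 - 1/3*e1 e2 e4


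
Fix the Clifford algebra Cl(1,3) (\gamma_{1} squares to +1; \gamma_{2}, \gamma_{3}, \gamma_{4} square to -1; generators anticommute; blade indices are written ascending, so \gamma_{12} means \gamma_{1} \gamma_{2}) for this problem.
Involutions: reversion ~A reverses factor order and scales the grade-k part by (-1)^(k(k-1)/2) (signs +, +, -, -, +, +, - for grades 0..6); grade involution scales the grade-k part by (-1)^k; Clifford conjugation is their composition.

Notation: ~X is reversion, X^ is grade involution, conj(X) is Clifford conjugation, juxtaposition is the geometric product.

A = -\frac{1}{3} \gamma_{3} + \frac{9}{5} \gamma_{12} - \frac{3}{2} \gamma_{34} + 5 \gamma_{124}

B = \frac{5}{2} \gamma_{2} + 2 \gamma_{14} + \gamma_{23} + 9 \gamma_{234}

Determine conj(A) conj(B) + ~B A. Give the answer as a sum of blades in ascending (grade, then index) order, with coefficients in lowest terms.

first term: -\frac{9}{2} \gamma_{1} - \frac{23}{6} \gamma_{2} + \frac{231}{5} \gamma_{13} - \frac{25}{2} \gamma_{14} + \frac{5}{6} \gamma_{23} - \frac{21}{10} \gamma_{24} + \frac{328}{15} \gamma_{134} - \frac{15}{4} \gamma_{234}
second term: \frac{9}{2} \gamma_{1} - \frac{23}{6} \gamma_{2} + \frac{231}{5} \gamma_{13} + \frac{25}{2} \gamma_{14} - \frac{5}{6} \gamma_{23} - \frac{21}{10} \gamma_{24} - \frac{328}{15} \gamma_{134} - \frac{15}{4} \gamma_{234}
Answer: -\frac{23}{3} \gamma_{2} + \frac{462}{5} \gamma_{13} - \frac{21}{5} \gamma_{24} - \frac{15}{2} \gamma_{234}


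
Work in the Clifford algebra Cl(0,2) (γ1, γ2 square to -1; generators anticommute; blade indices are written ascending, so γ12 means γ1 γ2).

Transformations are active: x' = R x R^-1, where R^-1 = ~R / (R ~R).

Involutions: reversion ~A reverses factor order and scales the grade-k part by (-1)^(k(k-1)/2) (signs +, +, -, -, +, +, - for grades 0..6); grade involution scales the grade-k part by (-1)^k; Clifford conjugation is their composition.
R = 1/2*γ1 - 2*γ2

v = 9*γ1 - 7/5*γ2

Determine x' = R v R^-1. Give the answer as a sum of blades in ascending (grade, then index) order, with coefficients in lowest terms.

~R = 1/2*γ1 - 2*γ2, and R ~R = -17/4, so R^-1 = ~R / (-17/4).
R v = -73/10 + 173/10*γ12
Answer: -619/85*γ1 - 93/17*γ2


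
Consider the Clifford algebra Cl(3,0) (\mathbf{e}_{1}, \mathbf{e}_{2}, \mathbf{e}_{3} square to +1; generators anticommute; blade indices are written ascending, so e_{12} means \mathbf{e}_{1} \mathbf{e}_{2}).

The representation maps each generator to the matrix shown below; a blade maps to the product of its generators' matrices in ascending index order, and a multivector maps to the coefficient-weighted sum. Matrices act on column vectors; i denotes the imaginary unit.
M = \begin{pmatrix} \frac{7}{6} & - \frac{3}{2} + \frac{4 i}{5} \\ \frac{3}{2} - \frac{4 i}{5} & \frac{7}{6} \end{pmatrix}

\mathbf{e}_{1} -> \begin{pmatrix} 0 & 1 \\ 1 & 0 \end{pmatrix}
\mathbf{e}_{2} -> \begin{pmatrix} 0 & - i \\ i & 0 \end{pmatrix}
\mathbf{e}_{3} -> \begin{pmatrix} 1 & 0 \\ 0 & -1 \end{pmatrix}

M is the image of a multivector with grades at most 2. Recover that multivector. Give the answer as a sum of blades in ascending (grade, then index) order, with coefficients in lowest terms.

Method: 1, rho(e_{1}), rho(e_{2}), rho(e_{3}) form a trace-orthogonal basis of the 2x2 complex matrices (tr(X Y) = 2 if X = Y, else 0), so M = m0*1 + m1*rho(e_{1}) + m2*rho(e_{2}) + m3*rho(e_{3}) with m0 = tr(M)/2 = \frac{7}{6}, m1 = tr(M rho(e_{1}))/2 = 0, m2 = tr(M rho(e_{2}))/2 = - \frac{4}{5} - \frac{3 i}{2}, m3 = tr(M rho(e_{3}))/2 = 0.
Multiplying table entries, the bivector images are rho(e_{12}) = i*rho(e_{3}), rho(e_{13}) = -i*rho(e_{2}), rho(e_{23}) = i*rho(e_{1}); with real blade coefficients the real parts of m0..m3 are the coefficients of 1, e_{1}, e_{2}, e_{3} and the imaginary parts give the bivectors (e_{23}: Im m1, e_{13}: -Im m2, e_{12}: Im m3).
Answer: \frac{7}{6} - \frac{4}{5} e_{2} + \frac{3}{2} e_{13}


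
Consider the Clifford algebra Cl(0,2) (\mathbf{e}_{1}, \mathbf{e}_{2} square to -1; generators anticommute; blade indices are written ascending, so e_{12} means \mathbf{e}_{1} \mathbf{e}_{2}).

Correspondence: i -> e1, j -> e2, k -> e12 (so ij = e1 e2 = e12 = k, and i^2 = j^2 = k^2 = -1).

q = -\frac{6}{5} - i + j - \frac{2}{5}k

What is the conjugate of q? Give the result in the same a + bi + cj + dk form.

In blades: q = -\frac{6}{5} - e_{1} + e_{2} - \frac{2}{5} e_{12}.
Conjugation here is Clifford conjugation: the scalar is fixed and the grade-1 and grade-2 blades all flip sign, giving -\frac{6}{5} + e_{1} - e_{2} + \frac{2}{5} e_{12}; translating back:
Answer: -\frac{6}{5} + i - j + \frac{2}{5}k


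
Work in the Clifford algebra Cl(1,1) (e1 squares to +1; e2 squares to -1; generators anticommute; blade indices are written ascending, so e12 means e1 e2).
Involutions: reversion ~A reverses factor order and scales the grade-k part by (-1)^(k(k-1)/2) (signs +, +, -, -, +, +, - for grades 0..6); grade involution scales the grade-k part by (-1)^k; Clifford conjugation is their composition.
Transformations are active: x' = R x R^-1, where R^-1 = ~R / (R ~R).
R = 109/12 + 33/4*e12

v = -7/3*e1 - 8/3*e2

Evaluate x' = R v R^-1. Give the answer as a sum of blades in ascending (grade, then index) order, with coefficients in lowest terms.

~R = 109/12 - 33/4*e12, and R ~R = 130/9, so R^-1 = ~R / (130/9).
R v = 29/36*e1 - 179/36*e2
Answer: 10441/3120*e1 - 11191/3120*e2


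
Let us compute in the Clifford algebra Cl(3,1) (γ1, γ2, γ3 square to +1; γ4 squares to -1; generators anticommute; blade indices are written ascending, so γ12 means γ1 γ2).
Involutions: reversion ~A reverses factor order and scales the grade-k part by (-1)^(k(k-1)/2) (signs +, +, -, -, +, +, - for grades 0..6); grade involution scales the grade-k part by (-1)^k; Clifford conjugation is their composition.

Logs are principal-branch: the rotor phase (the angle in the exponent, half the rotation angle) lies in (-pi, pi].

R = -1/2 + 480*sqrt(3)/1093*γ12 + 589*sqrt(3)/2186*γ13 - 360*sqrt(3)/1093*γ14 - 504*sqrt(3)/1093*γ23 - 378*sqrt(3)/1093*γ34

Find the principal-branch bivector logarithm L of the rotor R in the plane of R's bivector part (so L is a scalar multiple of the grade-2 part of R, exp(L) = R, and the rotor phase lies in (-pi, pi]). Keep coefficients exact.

The scalar part of R is -1/2, which fixes the principal-branch rotor phase; the unit plane is then the bivector part divided by the sine of that phase, and L is that plane scaled by the phase.
Concretely: cos(phase) = -1/2 gives phase = ±2*pi/3, and since phase/sin(phase) is even the sign is immaterial: L = (phase/sin(phase)) * <R>_2 = (4*sqrt(3)*pi/9) * <R>_2.
Answer: 640*pi/1093*γ12 + 1178*pi/3279*γ13 - 480*pi/1093*γ14 - 672*pi/1093*γ23 - 504*pi/1093*γ34


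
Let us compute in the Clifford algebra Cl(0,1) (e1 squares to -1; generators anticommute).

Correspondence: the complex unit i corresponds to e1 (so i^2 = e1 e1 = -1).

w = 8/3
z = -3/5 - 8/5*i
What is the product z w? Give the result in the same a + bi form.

In blades: z = -3/5 - 8/5*e1, w = 8/3.
Distribute z over w term by term (generator squares from the signature, products reordered to ascending indices): (-3/5)*w = -8/5; (-8/5*e1)*w = -64/15*e1.
Sum: -8/5 - 64/15*e1; translating back through the correspondence:
Answer: -8/5 - 64/15*i


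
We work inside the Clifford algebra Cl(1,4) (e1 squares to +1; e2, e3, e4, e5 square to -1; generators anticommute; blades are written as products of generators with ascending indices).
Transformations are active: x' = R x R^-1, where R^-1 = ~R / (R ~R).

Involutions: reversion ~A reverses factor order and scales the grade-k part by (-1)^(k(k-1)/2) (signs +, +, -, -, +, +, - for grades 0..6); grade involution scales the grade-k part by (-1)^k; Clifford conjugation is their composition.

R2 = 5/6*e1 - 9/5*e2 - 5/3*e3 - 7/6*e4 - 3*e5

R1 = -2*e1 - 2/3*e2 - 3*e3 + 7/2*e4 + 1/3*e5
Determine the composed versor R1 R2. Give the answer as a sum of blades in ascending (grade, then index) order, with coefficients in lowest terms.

Distribute over the terms of R1 (each basis-blade product reordered to ascending indices, repeated generators contracted through their squares):
(-2*e1) R2 = -5/3 + 18/5*e1 e2 + 10/3*e1 e3 + 7/3*e1 e4 + 6*e1 e5
(-2/3*e2) R2 = -6/5 + 5/9*e1 e2 + 10/9*e2 e3 + 7/9*e2 e4 + 2*e2 e5
(-3*e3) R2 = -5 + 5/2*e1 e3 - 27/5*e2 e3 + 7/2*e3 e4 + 9*e3 e5
(7/2*e4) R2 = 49/12 - 35/12*e1 e4 + 63/10*e2 e4 + 35/6*e3 e4 - 21/2*e4 e5
(1/3*e5) R2 = 1 - 5/18*e1 e5 + 3/5*e2 e5 + 5/9*e3 e5 + 7/18*e4 e5
Summing the partial products and collecting blades:
Answer: -167/60 + 187/45*e1 e2 + 35/6*e1 e3 - 7/12*e1 e4 + 103/18*e1 e5 - 193/45*e2 e3 + 637/90*e2 e4 + 13/5*e2 e5 + 28/3*e3 e4 + 86/9*e3 e5 - 91/9*e4 e5


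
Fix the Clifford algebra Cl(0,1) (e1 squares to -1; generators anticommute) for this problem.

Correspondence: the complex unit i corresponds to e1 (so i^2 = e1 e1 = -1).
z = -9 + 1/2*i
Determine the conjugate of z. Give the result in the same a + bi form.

In blades: z = -9 + 1/2*e1.
Conjugation here is Clifford conjugation: the scalar is fixed and the grade-1 and grade-2 blades all flip sign, giving -9 - 1/2*e1; translating back:
Answer: -9 - 1/2*i


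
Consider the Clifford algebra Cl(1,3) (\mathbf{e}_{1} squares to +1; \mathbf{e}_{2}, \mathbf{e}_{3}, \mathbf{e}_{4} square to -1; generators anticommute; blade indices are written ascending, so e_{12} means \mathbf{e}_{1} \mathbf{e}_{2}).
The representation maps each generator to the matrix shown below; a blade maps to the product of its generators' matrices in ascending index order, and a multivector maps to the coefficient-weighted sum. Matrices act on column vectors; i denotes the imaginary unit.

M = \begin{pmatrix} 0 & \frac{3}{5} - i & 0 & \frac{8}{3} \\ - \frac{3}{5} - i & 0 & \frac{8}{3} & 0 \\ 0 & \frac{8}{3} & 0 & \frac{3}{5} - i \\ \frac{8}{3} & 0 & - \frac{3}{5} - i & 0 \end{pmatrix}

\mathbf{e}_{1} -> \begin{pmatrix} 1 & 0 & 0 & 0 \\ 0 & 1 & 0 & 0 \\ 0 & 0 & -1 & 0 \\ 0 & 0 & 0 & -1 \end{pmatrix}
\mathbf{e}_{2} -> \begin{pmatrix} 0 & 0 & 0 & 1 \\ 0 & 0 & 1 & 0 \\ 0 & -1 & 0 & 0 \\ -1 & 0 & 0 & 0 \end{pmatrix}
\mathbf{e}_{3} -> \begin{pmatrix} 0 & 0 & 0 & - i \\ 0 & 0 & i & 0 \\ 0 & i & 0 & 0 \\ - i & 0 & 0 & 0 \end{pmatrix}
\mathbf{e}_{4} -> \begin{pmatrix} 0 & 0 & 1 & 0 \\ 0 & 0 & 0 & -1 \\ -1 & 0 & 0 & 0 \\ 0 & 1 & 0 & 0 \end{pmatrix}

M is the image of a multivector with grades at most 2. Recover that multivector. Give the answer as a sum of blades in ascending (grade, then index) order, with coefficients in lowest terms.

Method: the blade images are trace-orthogonal — tr(rho(e_A) rho(e_B)^-1) = 4 if A = B and 0 otherwise — and rho(e_A)^-1 = (e_A)^2 * rho(e_A) with (e_A)^2 = +1 or -1, so the coefficient of e_A in the preimage is (e_A)^2 * tr(M rho(e_A))/4.
Nonzero projections over blades of grade <= 2: e_{12}: (e_{12})^2 = +1, tr(M rho(e_{12})) = \frac{32}{3}, coefficient \frac{8}{3}; e_{24}: (e_{24})^2 = -1, tr(M rho(e_{24})) = - \frac{12}{5}, coefficient \frac{3}{5}; e_{34}: (e_{34})^2 = -1, tr(M rho(e_{34})) = -4, coefficient 1. Every other blade of grade <= 2 projects to 0.
Answer: \frac{8}{3} e_{12} + \frac{3}{5} e_{24} + e_{34}


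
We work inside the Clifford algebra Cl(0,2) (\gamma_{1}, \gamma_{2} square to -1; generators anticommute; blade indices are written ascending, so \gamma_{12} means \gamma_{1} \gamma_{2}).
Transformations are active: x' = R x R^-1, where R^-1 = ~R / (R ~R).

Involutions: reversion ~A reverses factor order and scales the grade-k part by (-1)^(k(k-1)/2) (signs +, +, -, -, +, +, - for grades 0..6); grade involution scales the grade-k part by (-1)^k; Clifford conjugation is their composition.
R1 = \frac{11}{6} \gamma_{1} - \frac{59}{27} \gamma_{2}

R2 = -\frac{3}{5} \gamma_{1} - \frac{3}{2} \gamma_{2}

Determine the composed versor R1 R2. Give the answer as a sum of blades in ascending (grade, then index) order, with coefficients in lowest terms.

Distribute over the terms of R1 (each basis-blade product reordered to ascending indices, repeated generators contracted through their squares):
(\frac{11}{6} \gamma_{1}) R2 = \frac{11}{10} - \frac{11}{4} \gamma_{12}
(-\frac{59}{27} \gamma_{2}) R2 = -\frac{59}{18} - \frac{59}{45} \gamma_{12}
Summing the partial products and collecting blades:
Answer: -\frac{98}{45} - \frac{731}{180} \gamma_{12}


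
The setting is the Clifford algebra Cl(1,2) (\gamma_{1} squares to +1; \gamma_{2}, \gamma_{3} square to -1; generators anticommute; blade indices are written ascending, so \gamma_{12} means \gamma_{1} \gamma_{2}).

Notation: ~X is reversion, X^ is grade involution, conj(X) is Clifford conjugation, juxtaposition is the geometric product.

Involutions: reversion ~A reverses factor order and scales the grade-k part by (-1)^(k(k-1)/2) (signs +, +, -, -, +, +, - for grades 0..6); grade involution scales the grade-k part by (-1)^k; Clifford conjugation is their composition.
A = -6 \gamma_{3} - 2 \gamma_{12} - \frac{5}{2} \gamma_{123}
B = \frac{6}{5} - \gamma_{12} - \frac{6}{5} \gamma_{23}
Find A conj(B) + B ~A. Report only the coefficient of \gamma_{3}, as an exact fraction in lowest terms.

first term: -2 + 3 \gamma_{1} - \frac{36}{5} \gamma_{2} - \frac{97}{10} \gamma_{3} - \frac{12}{5} \gamma_{12} + \frac{12}{5} \gamma_{13} - 9 \gamma_{123}
second term: -2 + 3 \gamma_{1} - \frac{36}{5} \gamma_{2} - \frac{97}{10} \gamma_{3} + \frac{12}{5} \gamma_{12} - \frac{12}{5} \gamma_{13} + 9 \gamma_{123}
Answer: -\frac{97}{5}


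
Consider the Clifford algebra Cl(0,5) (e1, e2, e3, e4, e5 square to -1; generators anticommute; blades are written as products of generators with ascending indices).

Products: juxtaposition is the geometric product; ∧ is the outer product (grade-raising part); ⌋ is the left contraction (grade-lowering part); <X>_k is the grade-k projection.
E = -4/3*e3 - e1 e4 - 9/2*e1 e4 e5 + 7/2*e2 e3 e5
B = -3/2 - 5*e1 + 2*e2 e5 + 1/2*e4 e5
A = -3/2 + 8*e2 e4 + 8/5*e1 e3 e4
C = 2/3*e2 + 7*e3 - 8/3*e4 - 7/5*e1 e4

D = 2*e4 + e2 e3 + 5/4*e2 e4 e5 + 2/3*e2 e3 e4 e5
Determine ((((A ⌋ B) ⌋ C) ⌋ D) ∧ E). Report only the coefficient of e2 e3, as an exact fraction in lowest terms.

step 1: 9/4 + 15/2*e1 - 3*e2 e5 - 3/4*e4 e5
step 2: 3/2*e2 + 63/4*e3 + 9/2*e4 - 63/20*e1 e4
step 3: -9 + 63/4*e2 - 3/2*e3 + 45/8*e2 e5 - 15/8*e4 e5 - 3*e2 e3 e5 + 21/2*e2 e4 e5 - e3 e4 e5
step 4: 12*e3 + 9*e1 e4 - 21*e2 e3 + 63/4*e1 e2 e4 - 3/2*e1 e3 e4 + 81/2*e1 e4 e5 - 24*e2 e3 e5 + 5/2*e3 e4 e5 + 153/2*e1 e2 e4 e5 - 27/4*e1 e3 e4 e5 - 14*e2 e3 e4 e5 + 3*e1 e2 e3 e4 e5
Answer: -21


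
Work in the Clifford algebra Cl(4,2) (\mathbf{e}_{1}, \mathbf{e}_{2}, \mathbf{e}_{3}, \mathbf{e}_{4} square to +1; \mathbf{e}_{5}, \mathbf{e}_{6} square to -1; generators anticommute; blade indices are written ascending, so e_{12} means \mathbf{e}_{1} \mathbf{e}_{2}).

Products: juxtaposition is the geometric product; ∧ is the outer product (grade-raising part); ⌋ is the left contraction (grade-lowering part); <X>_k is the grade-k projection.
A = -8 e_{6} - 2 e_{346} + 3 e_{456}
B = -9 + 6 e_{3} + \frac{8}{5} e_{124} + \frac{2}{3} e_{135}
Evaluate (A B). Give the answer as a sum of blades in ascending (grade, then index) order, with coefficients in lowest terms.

step 1: 72 e_{6} + 48 e_{36} - 12 e_{46} + 18 e_{346} - 27 e_{456} + \frac{16}{5} e_{1236} + \frac{64}{5} e_{1246} + \frac{24}{5} e_{1256} + 2 e_{1346} + \frac{16}{3} e_{1356} - \frac{4}{3} e_{1456} - 18 e_{3456}
Answer: 72 e_{6} + 48 e_{36} - 12 e_{46} + 18 e_{346} - 27 e_{456} + \frac{16}{5} e_{1236} + \frac{64}{5} e_{1246} + \frac{24}{5} e_{1256} + 2 e_{1346} + \frac{16}{3} e_{1356} - \frac{4}{3} e_{1456} - 18 e_{3456}


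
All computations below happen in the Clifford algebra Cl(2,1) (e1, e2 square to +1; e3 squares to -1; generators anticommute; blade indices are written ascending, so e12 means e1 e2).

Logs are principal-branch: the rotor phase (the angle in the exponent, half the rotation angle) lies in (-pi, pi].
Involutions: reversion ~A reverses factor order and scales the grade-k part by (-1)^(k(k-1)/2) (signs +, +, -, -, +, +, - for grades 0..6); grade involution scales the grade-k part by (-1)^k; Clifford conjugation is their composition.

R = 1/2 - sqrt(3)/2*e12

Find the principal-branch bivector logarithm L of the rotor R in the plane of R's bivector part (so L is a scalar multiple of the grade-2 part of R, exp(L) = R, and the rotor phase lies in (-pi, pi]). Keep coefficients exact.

The scalar part of R is 1/2, so the principal-branch rotor phase is pinned; divide the bivector part by its sine to get the unit plane — L is the phase times that plane.
Concretely: cos(phase) = 1/2 gives phase = ±pi/3, and since phase/sin(phase) is even the sign is immaterial: L = (phase/sin(phase)) * <R>_2 = (2*sqrt(3)*pi/9) * <R>_2.
Answer: -pi/3*e12


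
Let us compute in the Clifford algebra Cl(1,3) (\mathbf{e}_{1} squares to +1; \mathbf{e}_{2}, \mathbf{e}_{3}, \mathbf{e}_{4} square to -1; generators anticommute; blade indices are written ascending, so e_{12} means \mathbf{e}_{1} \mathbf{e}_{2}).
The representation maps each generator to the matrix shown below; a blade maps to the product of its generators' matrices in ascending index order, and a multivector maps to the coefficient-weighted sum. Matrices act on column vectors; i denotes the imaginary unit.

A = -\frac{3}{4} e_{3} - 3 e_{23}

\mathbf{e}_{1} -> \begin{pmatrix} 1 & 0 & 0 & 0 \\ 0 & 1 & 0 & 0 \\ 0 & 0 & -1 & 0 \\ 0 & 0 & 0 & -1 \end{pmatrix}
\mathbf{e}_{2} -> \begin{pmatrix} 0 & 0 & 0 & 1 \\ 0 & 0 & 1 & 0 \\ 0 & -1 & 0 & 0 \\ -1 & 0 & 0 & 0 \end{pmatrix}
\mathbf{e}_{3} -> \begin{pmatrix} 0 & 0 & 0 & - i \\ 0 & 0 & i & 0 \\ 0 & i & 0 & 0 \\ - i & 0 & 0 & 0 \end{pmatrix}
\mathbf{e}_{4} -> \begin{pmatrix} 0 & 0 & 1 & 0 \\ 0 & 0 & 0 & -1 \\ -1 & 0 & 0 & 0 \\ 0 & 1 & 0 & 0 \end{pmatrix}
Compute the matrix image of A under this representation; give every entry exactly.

Bivector images (products of the table entries): rho(e_{23}) = rho(\mathbf{e}_{2})rho(\mathbf{e}_{3}) = \begin{pmatrix} - i & 0 & 0 & 0 \\ 0 & i & 0 & 0 \\ 0 & 0 & - i & 0 \\ 0 & 0 & 0 & i \end{pmatrix}.
M = (-\frac{3}{4})*rho(e_{3}) + (-3)*rho(e_{23}), summed entrywise:
Answer: \begin{pmatrix} 3 i & 0 & 0 & \frac{3 i}{4} \\ 0 & - 3 i & - \frac{3 i}{4} & 0 \\ 0 & - \frac{3 i}{4} & 3 i & 0 \\ \frac{3 i}{4} & 0 & 0 & - 3 i \end{pmatrix}


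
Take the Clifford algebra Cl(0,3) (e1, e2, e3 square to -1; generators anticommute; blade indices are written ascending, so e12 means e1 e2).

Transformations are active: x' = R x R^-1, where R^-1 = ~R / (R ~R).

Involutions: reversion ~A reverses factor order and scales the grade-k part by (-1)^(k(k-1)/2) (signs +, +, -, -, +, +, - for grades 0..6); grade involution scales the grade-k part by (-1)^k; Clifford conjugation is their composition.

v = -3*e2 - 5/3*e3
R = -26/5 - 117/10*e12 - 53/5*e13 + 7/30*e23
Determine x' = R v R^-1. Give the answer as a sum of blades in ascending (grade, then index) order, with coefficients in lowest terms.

~R = -26/5 + 117/10*e12 + 53/5*e13 - 7/30*e23, and R ~R = 24871/90, so R^-1 = ~R / (24871/90).
R v = -1583/30*e1 + 1439/90*e2 + 239/30*e3 - 123/10*e123
Answer: 4443/2261*e1 + 3289/2261*e2 + 16336/6783*e3


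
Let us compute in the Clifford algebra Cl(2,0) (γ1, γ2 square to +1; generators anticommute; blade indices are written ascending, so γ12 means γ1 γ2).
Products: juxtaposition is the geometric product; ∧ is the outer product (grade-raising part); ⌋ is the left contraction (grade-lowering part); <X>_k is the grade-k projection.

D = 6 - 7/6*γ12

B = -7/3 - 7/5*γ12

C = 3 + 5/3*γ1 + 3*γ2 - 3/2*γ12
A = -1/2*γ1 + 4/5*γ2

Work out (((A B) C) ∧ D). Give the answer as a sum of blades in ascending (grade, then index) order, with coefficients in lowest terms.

step 1: 343/150*γ1 - 7/6*γ2
step 2: 14/45 + 511/100*γ1 - 693/100*γ2 + 1981/225*γ12
step 3: 28/15 + 1533/50*γ1 - 2079/50*γ2 + 35413/675*γ12
Answer: 28/15 + 1533/50*γ1 - 2079/50*γ2 + 35413/675*γ12


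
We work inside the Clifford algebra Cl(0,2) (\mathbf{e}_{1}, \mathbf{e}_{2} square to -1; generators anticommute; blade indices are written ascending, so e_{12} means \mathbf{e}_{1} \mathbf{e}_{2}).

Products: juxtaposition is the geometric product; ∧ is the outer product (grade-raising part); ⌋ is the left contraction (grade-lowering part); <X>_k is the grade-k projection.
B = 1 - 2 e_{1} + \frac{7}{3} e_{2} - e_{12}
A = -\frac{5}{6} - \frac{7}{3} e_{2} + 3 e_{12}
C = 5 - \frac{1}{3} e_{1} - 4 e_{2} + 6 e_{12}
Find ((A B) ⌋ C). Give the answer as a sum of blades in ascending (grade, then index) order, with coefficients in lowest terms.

step 1: \frac{137}{18} - 3 e_{1} - \frac{185}{18} e_{2} - \frac{5}{6} e_{12}
step 2: \frac{17}{18} - \frac{3467}{54} e_{1} - \frac{112}{9} e_{2} + \frac{137}{3} e_{12}
Answer: \frac{17}{18} - \frac{3467}{54} e_{1} - \frac{112}{9} e_{2} + \frac{137}{3} e_{12}


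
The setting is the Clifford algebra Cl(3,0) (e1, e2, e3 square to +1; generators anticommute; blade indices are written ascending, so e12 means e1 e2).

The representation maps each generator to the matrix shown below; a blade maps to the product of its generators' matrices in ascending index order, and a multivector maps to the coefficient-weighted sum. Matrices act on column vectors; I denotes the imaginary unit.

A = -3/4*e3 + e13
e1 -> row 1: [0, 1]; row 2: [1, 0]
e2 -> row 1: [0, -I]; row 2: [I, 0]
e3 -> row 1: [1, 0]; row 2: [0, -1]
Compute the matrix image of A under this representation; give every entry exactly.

Bivector images (products of the table entries): rho(e13) = rho(e1)rho(e3) = row 1: [0, -1]; row 2: [1, 0].
M = (-3/4)*rho(e3) + (1)*rho(e13), summed entrywise:
Answer: row 1: [-3/4, -1]; row 2: [1, 3/4]


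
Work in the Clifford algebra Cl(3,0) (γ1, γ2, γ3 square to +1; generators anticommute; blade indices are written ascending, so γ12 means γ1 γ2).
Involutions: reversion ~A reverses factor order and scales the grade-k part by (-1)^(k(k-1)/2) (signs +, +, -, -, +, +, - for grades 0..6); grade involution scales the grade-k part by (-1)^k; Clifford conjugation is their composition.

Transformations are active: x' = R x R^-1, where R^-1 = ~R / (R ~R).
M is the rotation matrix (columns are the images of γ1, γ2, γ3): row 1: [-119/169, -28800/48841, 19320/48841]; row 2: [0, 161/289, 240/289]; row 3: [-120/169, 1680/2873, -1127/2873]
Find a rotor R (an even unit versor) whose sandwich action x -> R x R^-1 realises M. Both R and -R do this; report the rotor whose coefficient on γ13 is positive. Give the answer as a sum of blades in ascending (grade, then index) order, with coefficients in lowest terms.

Method: write R = a + b12*γ12 + b13*γ13 + b23*γ23 with a^2 + b12^2 + b13^2 + b23^2 = 1 (so R^-1 = ~R). Expanding the columns R e_j ~R gives tr M = 4a^2 - 1 and, from the antisymmetric part, M21 - M12 = -4a*b12, M13 - M31 = 4a*b13, M32 - M23 = -4a*b23.
Here tr M = -26341/48841, so a^2 = (1 + tr M)/4 = 5625/48841 and a = ±75/221. Taking a = 75/221: M21 - M12 = 28800/48841, M13 - M31 = 54000/48841, M32 - M23 = -12000/48841, giving b12 = -96/221, b13 = 180/221, b23 = 40/221, i.e. R = 75/221 - 96/221*γ12 + 180/221*γ13 + 40/221*γ23.
Its γ13 coefficient is already positive.
Answer: 75/221 - 96/221*γ12 + 180/221*γ13 + 40/221*γ23. Note: both R and -R realise this M (trace -26341/48841); the covering map identifies them, and the γ13-coefficient sign is the tie-breaker.


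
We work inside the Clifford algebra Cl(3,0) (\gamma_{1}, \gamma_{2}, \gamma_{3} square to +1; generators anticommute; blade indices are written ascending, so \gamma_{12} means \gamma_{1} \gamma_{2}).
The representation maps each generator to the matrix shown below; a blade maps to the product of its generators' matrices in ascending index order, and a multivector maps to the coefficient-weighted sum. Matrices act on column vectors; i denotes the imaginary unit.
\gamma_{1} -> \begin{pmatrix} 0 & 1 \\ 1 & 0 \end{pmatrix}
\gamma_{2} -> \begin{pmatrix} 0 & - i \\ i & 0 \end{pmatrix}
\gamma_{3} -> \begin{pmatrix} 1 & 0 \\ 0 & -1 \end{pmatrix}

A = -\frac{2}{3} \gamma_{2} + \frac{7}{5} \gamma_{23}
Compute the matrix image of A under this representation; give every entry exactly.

Bivector images (products of the table entries): rho(\gamma_{23}) = rho(\gamma_{2})rho(\gamma_{3}) = \begin{pmatrix} 0 & i \\ i & 0 \end{pmatrix}.
M = (-\frac{2}{3})*rho(\gamma_{2}) + (\frac{7}{5})*rho(\gamma_{23}), summed entrywise:
Answer: \begin{pmatrix} 0 & \frac{31 i}{15} \\ \frac{11 i}{15} & 0 \end{pmatrix}


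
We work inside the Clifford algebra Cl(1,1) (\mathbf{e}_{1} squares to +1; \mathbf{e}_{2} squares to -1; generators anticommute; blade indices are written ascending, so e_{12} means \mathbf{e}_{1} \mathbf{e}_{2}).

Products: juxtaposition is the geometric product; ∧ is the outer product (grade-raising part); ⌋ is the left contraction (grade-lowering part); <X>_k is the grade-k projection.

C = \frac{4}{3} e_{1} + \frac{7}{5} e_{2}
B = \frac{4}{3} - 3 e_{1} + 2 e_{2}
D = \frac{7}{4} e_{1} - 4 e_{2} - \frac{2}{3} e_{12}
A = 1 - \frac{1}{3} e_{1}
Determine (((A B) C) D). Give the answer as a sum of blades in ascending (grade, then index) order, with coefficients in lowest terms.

step 1: \frac{7}{3} - \frac{31}{9} e_{1} + 2 e_{2} - \frac{2}{3} e_{12}
step 2: -\frac{998}{135} + \frac{182}{45} e_{1} + \frac{187}{45} e_{2} - \frac{337}{45} e_{12}
step 3: \frac{7747}{270} - \frac{12329}{270} e_{1} + \frac{21589}{540} e_{2} - \frac{6001}{324} e_{12}
Answer: \frac{7747}{270} - \frac{12329}{270} e_{1} + \frac{21589}{540} e_{2} - \frac{6001}{324} e_{12}


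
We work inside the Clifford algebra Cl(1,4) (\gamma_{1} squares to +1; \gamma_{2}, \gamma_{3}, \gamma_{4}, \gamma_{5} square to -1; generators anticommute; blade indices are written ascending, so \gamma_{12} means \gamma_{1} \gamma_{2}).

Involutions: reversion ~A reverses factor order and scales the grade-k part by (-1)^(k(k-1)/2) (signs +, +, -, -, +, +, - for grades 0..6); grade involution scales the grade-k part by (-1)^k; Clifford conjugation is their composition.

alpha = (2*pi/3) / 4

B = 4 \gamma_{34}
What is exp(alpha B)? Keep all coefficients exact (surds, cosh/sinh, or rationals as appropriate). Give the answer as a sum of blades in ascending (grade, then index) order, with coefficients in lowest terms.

B^2 = (4)^2*(\gamma_{34})^2 = 16*(-1) = -16 (a basis 2-blade squares to minus the product of its generators' squares).
B^2 = -16 — circular case — the even/odd split gives cos and sin: l = 4, alpha*l = \frac{2 \pi}{3}, so exp(alpha B) = cos(\frac{2 \pi}{3}) + (sin(\frac{2 \pi}{3})/4)*B = - \frac{1}{2} + (\frac{\sqrt{3}}{8})*B.
Answer: - \frac{1}{2} + \frac{\sqrt{3}}{2} \gamma_{34}


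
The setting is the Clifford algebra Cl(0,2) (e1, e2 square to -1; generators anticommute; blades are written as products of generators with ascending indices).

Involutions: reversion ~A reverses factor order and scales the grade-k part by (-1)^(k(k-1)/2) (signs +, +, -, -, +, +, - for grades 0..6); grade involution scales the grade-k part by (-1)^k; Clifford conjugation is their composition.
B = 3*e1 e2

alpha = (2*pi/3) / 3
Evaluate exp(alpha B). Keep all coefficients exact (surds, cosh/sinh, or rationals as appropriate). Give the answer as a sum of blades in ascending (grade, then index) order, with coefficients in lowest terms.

B^2 = (3)^2*(e1 e2)^2 = 9*(-1) = -9 (a basis 2-blade squares to minus the product of its generators' squares).
B^2 = -9 — since the square is negative, the closed form is circular: l = 3, alpha*l = 2*pi/3, so exp(alpha B) = cos(2*pi/3) + (sin(2*pi/3)/3)*B = -1/2 + (sqrt(3)/6)*B.
Answer: -1/2 + sqrt(3)/2*e1 e2


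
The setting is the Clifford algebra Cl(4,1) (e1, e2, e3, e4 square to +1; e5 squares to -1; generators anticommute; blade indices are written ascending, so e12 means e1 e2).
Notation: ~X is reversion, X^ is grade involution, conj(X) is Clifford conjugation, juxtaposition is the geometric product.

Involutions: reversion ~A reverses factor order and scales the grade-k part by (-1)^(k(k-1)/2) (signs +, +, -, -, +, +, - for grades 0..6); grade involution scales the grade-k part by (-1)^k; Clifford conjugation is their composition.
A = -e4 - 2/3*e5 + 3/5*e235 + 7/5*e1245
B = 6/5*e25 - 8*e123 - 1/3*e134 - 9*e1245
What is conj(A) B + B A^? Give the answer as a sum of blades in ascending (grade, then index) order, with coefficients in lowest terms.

first term: 63/5 + 4/5*e2 - 18/25*e3 - 1/3*e13 - 42/25*e14 - 24/5*e15 - 6*e124 - 9*e125 + 27/5*e134 - 7/15*e235 - 6/5*e245 + 56/5*e345 + 8*e1234 + 16/3*e1235 + 1/5*e1245 + 2/9*e1345
second term: 63/5 - 4/5*e2 + 18/25*e3 - 1/3*e13 - 42/25*e14 - 24/5*e15 + 6*e124 + 9*e125 - 27/5*e134 - 7/15*e235 - 6/5*e245 + 56/5*e345 - 8*e1234 - 16/3*e1235 - 1/5*e1245 - 2/9*e1345
Answer: 126/5 - 2/3*e13 - 84/25*e14 - 48/5*e15 - 14/15*e235 - 12/5*e245 + 112/5*e345
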